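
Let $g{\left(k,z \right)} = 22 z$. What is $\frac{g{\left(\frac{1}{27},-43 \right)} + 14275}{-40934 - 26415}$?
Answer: $- \frac{13329}{67349} \approx -0.19791$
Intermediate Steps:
$\frac{g{\left(\frac{1}{27},-43 \right)} + 14275}{-40934 - 26415} = \frac{22 \left(-43\right) + 14275}{-40934 - 26415} = \frac{-946 + 14275}{-67349} = 13329 \left(- \frac{1}{67349}\right) = - \frac{13329}{67349}$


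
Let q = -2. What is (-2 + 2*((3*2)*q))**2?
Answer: 676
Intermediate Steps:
(-2 + 2*((3*2)*q))**2 = (-2 + 2*((3*2)*(-2)))**2 = (-2 + 2*(6*(-2)))**2 = (-2 + 2*(-12))**2 = (-2 - 24)**2 = (-26)**2 = 676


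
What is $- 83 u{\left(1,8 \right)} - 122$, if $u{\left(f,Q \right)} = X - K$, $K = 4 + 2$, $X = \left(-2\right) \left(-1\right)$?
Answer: $210$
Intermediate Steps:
$X = 2$
$K = 6$
$u{\left(f,Q \right)} = -4$ ($u{\left(f,Q \right)} = 2 - 6 = -4$)
$- 83 u{\left(1,8 \right)} - 122 = \left(-83\right) \left(-4\right) - 122 = 332 - 122 = 210$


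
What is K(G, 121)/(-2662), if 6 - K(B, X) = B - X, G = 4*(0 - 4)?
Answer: -13/242 ≈ -0.053719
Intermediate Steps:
G = -16 (G = 4*(-4) = -16)
K(B, X) = 6 + X - B (K(B, X) = 6 - (B - X) = 6 + (X - B) = 6 + X - B)
K(G, 121)/(-2662) = (6 + 121 - 1*(-16))/(-2662) = (6 + 121 + 16)*(-1/2662) = 143*(-1/2662) = -13/242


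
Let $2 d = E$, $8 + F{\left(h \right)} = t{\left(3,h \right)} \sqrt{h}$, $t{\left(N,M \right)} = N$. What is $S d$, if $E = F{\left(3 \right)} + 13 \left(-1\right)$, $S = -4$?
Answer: $42 - 6 \sqrt{3} \approx 31.608$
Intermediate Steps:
$F{\left(h \right)} = -8 + 3 \sqrt{h}$
$E = -21 + 3 \sqrt{3}$ ($E = \left(-8 + 3 \sqrt{3}\right) + 13 \left(-1\right) = \left(-8 + 3 \sqrt{3}\right) - 13 = -21 + 3 \sqrt{3} \approx -15.804$)
$d = - \frac{21}{2} + \frac{3 \sqrt{3}}{2}$ ($d = \frac{-21 + 3 \sqrt{3}}{2} = - \frac{21}{2} + \frac{3 \sqrt{3}}{2} \approx -7.9019$)
$S d = - 4 \left(- \frac{21}{2} + \frac{3 \sqrt{3}}{2}\right) = 42 - 6 \sqrt{3}$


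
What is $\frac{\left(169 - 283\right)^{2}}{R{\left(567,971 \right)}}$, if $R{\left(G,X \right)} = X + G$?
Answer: $\frac{6498}{769} \approx 8.4499$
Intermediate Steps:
$R{\left(G,X \right)} = G + X$
$\frac{\left(169 - 283\right)^{2}}{R{\left(567,971 \right)}} = \frac{\left(169 - 283\right)^{2}}{567 + 971} = \frac{\left(-114\right)^{2}}{1538} = 12996 \cdot \frac{1}{1538} = \frac{6498}{769}$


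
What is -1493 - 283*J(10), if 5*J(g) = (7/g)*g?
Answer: -9446/5 ≈ -1889.2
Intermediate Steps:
J(g) = 7/5 (J(g) = ((7/g)*g)/5 = (⅕)*7 = 7/5)
-1493 - 283*J(10) = -1493 - 283*7/5 = -1493 - 1981/5 = -9446/5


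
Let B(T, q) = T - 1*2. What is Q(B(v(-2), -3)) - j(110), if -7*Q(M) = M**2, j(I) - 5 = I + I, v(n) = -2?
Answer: -1591/7 ≈ -227.29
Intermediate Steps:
j(I) = 5 + 2*I (j(I) = 5 + (I + I) = 5 + 2*I)
B(T, q) = -2 + T (B(T, q) = T - 2 = -2 + T)
Q(M) = -M**2/7
Q(B(v(-2), -3)) - j(110) = -(-2 - 2)**2/7 - (5 + 2*110) = -1/7*(-4)**2 - (5 + 220) = -1/7*16 - 1*225 = -16/7 - 225 = -1591/7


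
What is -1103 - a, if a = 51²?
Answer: -3704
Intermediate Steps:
a = 2601
-1103 - a = -1103 - 1*2601 = -1103 - 2601 = -3704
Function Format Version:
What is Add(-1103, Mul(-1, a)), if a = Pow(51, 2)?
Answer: -3704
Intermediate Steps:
a = 2601
Add(-1103, Mul(-1, a)) = Add(-1103, Mul(-1, 2601)) = Add(-1103, -2601) = -3704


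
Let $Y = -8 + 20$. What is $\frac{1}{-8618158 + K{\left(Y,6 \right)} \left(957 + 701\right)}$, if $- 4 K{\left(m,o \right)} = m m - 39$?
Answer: $- \frac{2}{17323361} \approx -1.1545 \cdot 10^{-7}$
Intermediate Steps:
$Y = 12$
$K{\left(m,o \right)} = \frac{39}{4} - \frac{m^{2}}{4}$ ($K{\left(m,o \right)} = - \frac{m m - 39}{4} = - \frac{m^{2} - 39}{4} = - \frac{-39 + m^{2}}{4} = \frac{39}{4} - \frac{m^{2}}{4}$)
$\frac{1}{-8618158 + K{\left(Y,6 \right)} \left(957 + 701\right)} = \frac{1}{-8618158 + \left(\frac{39}{4} - \frac{12^{2}}{4}\right) \left(957 + 701\right)} = \frac{1}{-8618158 + \left(\frac{39}{4} - 36\right) 1658} = \frac{1}{-8618158 - \frac{87045}{2}} = \frac{1}{- \frac{17323361}{2}} = - \frac{2}{17323361}$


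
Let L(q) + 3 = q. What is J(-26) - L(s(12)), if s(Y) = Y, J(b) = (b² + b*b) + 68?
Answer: 1411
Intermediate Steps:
J(b) = 68 + 2*b² (J(b) = (b² + b²) + 68 = 2*b² + 68 = 68 + 2*b²)
L(q) = -3 + q
J(-26) - L(s(12)) = (68 + 2*(-26)²) - (-3 + 12) = (68 + 2*676) - 1*9 = (68 + 1352) - 9 = 1420 - 9 = 1411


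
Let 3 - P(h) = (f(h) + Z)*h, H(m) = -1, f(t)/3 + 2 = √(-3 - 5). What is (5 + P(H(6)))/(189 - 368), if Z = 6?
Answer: -8/179 - 6*I*√2/179 ≈ -0.044693 - 0.047404*I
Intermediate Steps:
f(t) = -6 + 6*I*√2 (f(t) = -6 + 3*√(-3 - 5) = -6 + 3*√(-8) = -6 + 3*(2*I*√2) = -6 + 6*I*√2)
P(h) = 3 - 6*I*h*√2 (P(h) = 3 - ((-6 + 6*I*√2) + 6)*h = 3 - 6*I*√2*h = 3 - 6*I*h*√2)
(5 + P(H(6)))/(189 - 368) = (5 + (3 - 6*I*(-1)*√2))/(189 - 368) = (5 + (3 + 6*I*√2))/(-179) = (8 + 6*I*√2)*(-1/179) = -8/179 - 6*I*√2/179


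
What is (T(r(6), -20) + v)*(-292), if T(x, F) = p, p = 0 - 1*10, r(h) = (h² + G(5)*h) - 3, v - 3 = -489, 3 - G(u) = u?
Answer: 144832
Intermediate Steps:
G(u) = 3 - u
v = -486 (v = 3 - 489 = -486)
r(h) = -3 + h² - 2*h (r(h) = (h² + (3 - 1*5)*h) - 3 = (h² + (3 - 5)*h) - 3 = (h² - 2*h) - 3 = -3 + h² - 2*h)
p = -10 (p = 0 - 10 = -10)
T(x, F) = -10
(T(r(6), -20) + v)*(-292) = (-10 - 486)*(-292) = -496*(-292) = 144832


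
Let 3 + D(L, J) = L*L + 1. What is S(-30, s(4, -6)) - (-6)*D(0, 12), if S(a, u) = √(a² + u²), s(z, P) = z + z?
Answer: -12 + 2*√241 ≈ 19.048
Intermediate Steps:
D(L, J) = -2 + L² (D(L, J) = -3 + (L*L + 1) = -3 + (L² + 1) = -3 + (1 + L²) = -2 + L²)
s(z, P) = 2*z
S(-30, s(4, -6)) - (-6)*D(0, 12) = √((-30)² + (2*4)²) - (-6)*(-2 + 0²) = √(900 + 8²) - (-6)*(-2 + 0) = √(900 + 64) - (-6)*(-2) = √964 - 1*12 = 2*√241 - 12 = -12 + 2*√241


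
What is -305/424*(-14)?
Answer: 2135/212 ≈ 10.071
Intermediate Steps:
-305/424*(-14) = 2135/212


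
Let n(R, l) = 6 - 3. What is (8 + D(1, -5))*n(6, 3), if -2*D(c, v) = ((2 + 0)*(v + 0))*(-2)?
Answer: -6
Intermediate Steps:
n(R, l) = 3
D(c, v) = 2*v (D(c, v) = -(2 + 0)*(v + 0)*(-2)/2 = -2*v*(-2)/2 = -(-2)*v = 2*v)
(8 + D(1, -5))*n(6, 3) = (8 + 2*(-5))*3 = (8 - 10)*3 = -2*3 = -6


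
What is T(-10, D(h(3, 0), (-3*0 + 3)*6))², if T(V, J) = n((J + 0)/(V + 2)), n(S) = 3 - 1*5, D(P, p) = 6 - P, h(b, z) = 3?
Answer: 4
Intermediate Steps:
n(S) = -2 (n(S) = 3 - 5 = -2)
T(V, J) = -2
T(-10, D(h(3, 0), (-3*0 + 3)*6))² = (-2)² = 4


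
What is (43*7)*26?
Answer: 7826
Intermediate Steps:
(43*7)*26 = 301*26 = 7826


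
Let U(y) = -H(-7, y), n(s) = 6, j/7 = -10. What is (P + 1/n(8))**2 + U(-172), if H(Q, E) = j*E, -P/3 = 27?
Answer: -198215/36 ≈ -5506.0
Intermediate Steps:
j = -70 (j = 7*(-10) = -70)
P = -81 (P = -3*27 = -81)
H(Q, E) = -70*E
U(y) = 70*y (U(y) = -(-70)*y = 70*y)
(P + 1/n(8))**2 + U(-172) = (-81 + 1/6)**2 + 70*(-172) = (-81 + 1/6)**2 - 12040 = (-485/6)**2 - 12040 = 235225/36 - 12040 = -198215/36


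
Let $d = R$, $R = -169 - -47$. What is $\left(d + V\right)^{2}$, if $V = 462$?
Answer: $115600$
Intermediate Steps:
$R = -122$ ($R = -169 + 47 = -122$)
$d = -122$
$\left(d + V\right)^{2} = \left(-122 + 462\right)^{2} = 340^{2} = 115600$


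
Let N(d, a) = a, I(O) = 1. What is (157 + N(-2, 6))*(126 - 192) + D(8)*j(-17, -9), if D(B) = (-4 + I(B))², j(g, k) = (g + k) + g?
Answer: -11145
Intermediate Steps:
j(g, k) = k + 2*g
D(B) = 9 (D(B) = (-4 + 1)² = (-3)² = 9)
(157 + N(-2, 6))*(126 - 192) + D(8)*j(-17, -9) = (157 + 6)*(126 - 192) + 9*(-9 + 2*(-17)) = 163*(-66) + 9*(-9 - 34) = -10758 + 9*(-43) = -10758 - 387 = -11145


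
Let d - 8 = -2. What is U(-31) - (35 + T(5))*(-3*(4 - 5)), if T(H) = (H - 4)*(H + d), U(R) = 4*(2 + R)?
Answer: -254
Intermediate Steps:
d = 6 (d = 8 - 2 = 6)
U(R) = 8 + 4*R
T(H) = (-4 + H)*(6 + H) (T(H) = (H - 4)*(H + 6) = (-4 + H)*(6 + H))
U(-31) - (35 + T(5))*(-3*(4 - 5)) = (8 + 4*(-31)) - (35 + (-24 + 5² + 2*5))*(-3*(4 - 5)) = (8 - 124) - (35 + (-24 + 25 + 10))*(-3*(-1)) = -116 - (35 + 11)*3 = -116 - 46*3 = -116 - 1*138 = -116 - 138 = -254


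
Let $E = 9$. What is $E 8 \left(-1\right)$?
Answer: $-72$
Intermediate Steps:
$E 8 \left(-1\right) = 9 \cdot 8 \left(-1\right) = 72 \left(-1\right) = -72$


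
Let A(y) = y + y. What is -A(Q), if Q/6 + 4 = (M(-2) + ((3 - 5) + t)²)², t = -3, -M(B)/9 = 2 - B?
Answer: -1404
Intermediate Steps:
M(B) = -18 + 9*B (M(B) = -9*(2 - B) = -18 + 9*B)
Q = 702 (Q = -24 + 6*((-18 + 9*(-2)) + ((3 - 5) - 3)²)² = -24 + 6*((-18 - 18) + (-2 - 3)²)² = -24 + 6*(-36 + (-5)²)² = -24 + 6*(-36 + 25)² = -24 + 6*(-11)² = -24 + 6*121 = -24 + 726 = 702)
A(y) = 2*y
-A(Q) = -2*702 = -1*1404 = -1404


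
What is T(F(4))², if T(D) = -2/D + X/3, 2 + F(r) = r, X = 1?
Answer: 4/9 ≈ 0.44444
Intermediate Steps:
F(r) = -2 + r
T(D) = ⅓ - 2/D (T(D) = -2/D + 1/3 = -2/D + 1*(⅓) = -2/D + ⅓ = ⅓ - 2/D)
T(F(4))² = ((-6 + (-2 + 4))/(3*(-2 + 4)))² = ((⅓)*(-6 + 2)/2)² = ((⅓)*(½)*(-4))² = (-⅔)² = 4/9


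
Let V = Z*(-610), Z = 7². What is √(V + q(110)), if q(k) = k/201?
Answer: 2*I*√301890945/201 ≈ 172.89*I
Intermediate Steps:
Z = 49
q(k) = k/201 (q(k) = k*(1/201) = k/201)
V = -29890 (V = 49*(-610) = -29890)
√(V + q(110)) = √(-29890 + (1/201)*110) = √(-29890 + 110/201) = √(-6007780/201) = 2*I*√301890945/201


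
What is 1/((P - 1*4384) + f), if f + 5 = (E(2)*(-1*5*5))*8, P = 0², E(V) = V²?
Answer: -1/5189 ≈ -0.00019272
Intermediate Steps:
P = 0
f = -805 (f = -5 + (2²*(-1*5*5))*8 = -5 + (4*(-5*5))*8 = -5 + (4*(-25))*8 = -5 - 100*8 = -5 - 800 = -805)
1/((P - 1*4384) + f) = 1/((0 - 1*4384) - 805) = 1/((0 - 4384) - 805) = 1/(-4384 - 805) = 1/(-5189) = -1/5189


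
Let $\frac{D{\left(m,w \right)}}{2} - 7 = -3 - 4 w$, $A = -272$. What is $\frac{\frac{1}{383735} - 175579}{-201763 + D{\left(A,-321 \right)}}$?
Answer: $\frac{67375807564}{76435023445} \approx 0.88148$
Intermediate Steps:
$D{\left(m,w \right)} = 8 - 8 w$ ($D{\left(m,w \right)} = 14 + 2 \left(-3 - 4 w\right) = 14 - \left(6 + 8 w\right) = 8 - 8 w$)
$\frac{\frac{1}{383735} - 175579}{-201763 + D{\left(A,-321 \right)}} = \frac{\frac{1}{383735} - 175579}{-201763 + \left(8 - -2568\right)} = \frac{\frac{1}{383735} - 175579}{-201763 + \left(8 + 2568\right)} = - \frac{67375807564}{383735 \left(-201763 + 2576\right)} = - \frac{67375807564}{383735 \left(-199187\right)} = \left(- \frac{67375807564}{383735}\right) \left(- \frac{1}{199187}\right) = \frac{67375807564}{76435023445}$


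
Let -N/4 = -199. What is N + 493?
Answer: 1289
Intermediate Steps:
N = 796 (N = -4*(-199) = 796)
N + 493 = 796 + 493 = 1289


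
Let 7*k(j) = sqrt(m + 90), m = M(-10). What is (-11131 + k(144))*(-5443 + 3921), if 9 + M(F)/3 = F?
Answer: 16941382 - 1522*sqrt(33)/7 ≈ 1.6940e+7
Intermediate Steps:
M(F) = -27 + 3*F
m = -57 (m = -27 + 3*(-10) = -27 - 30 = -57)
k(j) = sqrt(33)/7 (k(j) = sqrt(-57 + 90)/7 = sqrt(33)/7)
(-11131 + k(144))*(-5443 + 3921) = (-11131 + sqrt(33)/7)*(-5443 + 3921) = (-11131 + sqrt(33)/7)*(-1522) = 16941382 - 1522*sqrt(33)/7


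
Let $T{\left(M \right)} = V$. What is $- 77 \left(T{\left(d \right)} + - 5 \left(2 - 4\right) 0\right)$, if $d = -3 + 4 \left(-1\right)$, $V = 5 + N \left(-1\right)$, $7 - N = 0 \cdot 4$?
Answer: $154$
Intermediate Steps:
$N = 7$ ($N = 7 - 0 \cdot 4 = 7 - 0 = 7 + 0 = 7$)
$V = -2$ ($V = 5 + 7 \left(-1\right) = 5 - 7 = -2$)
$d = -7$ ($d = -3 - 4 = -7$)
$T{\left(M \right)} = -2$
$- 77 \left(T{\left(d \right)} + - 5 \left(2 - 4\right) 0\right) = - 77 \left(-2 + - 5 \left(2 - 4\right) 0\right) = - 77 \left(-2 + \left(-5\right) \left(-2\right) 0\right) = - 77 \left(-2 + 10 \cdot 0\right) = - 77 \left(-2 + 0\right) = \left(-77\right) \left(-2\right) = 154$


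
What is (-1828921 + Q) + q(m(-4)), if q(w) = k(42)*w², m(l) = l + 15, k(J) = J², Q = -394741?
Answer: -2010218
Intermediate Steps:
m(l) = 15 + l
q(w) = 1764*w² (q(w) = 42²*w² = 1764*w²)
(-1828921 + Q) + q(m(-4)) = (-1828921 - 394741) + 1764*(15 - 4)² = -2223662 + 1764*11² = -2223662 + 1764*121 = -2223662 + 213444 = -2010218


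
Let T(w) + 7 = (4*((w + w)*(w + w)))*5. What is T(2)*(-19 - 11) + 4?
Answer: -9386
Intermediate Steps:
T(w) = -7 + 80*w² (T(w) = -7 + (4*((w + w)*(w + w)))*5 = -7 + (4*((2*w)*(2*w)))*5 = -7 + (4*(4*w²))*5 = -7 + (16*w²)*5 = -7 + 80*w²)
T(2)*(-19 - 11) + 4 = (-7 + 80*2²)*(-19 - 11) + 4 = (-7 + 80*4)*(-30) + 4 = (-7 + 320)*(-30) + 4 = 313*(-30) + 4 = -9390 + 4 = -9386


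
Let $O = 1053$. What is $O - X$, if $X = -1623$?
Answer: $2676$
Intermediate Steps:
$O - X = 1053 - -1623 = 1053 + 1623 = 2676$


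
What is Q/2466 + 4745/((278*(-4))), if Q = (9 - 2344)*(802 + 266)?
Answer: -464130755/457032 ≈ -1015.5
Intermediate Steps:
Q = -2493780 (Q = -2335*1068 = -2493780)
Q/2466 + 4745/((278*(-4))) = -2493780/2466 + 4745/((278*(-4))) = -2493780*1/2466 + 4745/(-1112) = -415630/411 + 4745*(-1/1112) = -415630/411 - 4745/1112 = -464130755/457032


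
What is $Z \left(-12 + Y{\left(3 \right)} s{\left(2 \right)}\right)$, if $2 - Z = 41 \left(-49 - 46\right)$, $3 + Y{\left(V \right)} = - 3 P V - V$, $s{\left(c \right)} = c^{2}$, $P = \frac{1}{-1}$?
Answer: $0$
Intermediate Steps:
$P = -1$
$Y{\left(V \right)} = -3 + 2 V$ ($Y{\left(V \right)} = -3 - \left(V - \left(-3\right) \left(-1\right) V\right) = -3 + \left(3 V - V\right) = -3 + 2 V$)
$Z = 3897$ ($Z = 2 - 41 \left(-49 - 46\right) = 2 - 41 \left(-95\right) = 2 - -3895 = 2 + 3895 = 3897$)
$Z \left(-12 + Y{\left(3 \right)} s{\left(2 \right)}\right) = 3897 \left(-12 + \left(-3 + 2 \cdot 3\right) 2^{2}\right) = 3897 \left(-12 + \left(-3 + 6\right) 4\right) = 3897 \left(-12 + 3 \cdot 4\right) = 3897 \left(-12 + 12\right) = 3897 \cdot 0 = 0$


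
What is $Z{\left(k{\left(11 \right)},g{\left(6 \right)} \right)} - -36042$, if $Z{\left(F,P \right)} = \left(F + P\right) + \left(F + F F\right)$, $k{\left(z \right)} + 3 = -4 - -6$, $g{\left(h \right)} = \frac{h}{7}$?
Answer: $\frac{252293}{7} \approx 36042.0$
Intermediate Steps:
$g{\left(h \right)} = \frac{h}{7}$ ($g{\left(h \right)} = h \frac{1}{7} = \frac{h}{7}$)
$k{\left(z \right)} = -1$ ($k{\left(z \right)} = -3 - -2 = -3 + \left(-4 + 6\right) = -3 + 2 = -1$)
$Z{\left(F,P \right)} = P + F^{2} + 2 F$ ($Z{\left(F,P \right)} = \left(F + P\right) + \left(F + F^{2}\right) = P + F^{2} + 2 F$)
$Z{\left(k{\left(11 \right)},g{\left(6 \right)} \right)} - -36042 = \left(\frac{1}{7} \cdot 6 + \left(-1\right)^{2} + 2 \left(-1\right)\right) - -36042 = \left(\frac{6}{7} + 1 - 2\right) + 36042 = - \frac{1}{7} + 36042 = \frac{252293}{7}$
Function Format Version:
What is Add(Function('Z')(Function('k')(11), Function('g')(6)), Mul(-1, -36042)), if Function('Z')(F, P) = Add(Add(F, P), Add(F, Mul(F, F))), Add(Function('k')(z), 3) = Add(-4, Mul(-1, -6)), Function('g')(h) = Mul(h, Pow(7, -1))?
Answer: Rational(252293, 7) ≈ 36042.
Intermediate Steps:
Function('g')(h) = Mul(Rational(1, 7), h) (Function('g')(h) = Mul(h, Rational(1, 7)) = Mul(Rational(1, 7), h))
Function('k')(z) = -1 (Function('k')(z) = Add(-3, Add(-4, Mul(-1, -6))) = Add(-3, Add(-4, 6)) = Add(-3, 2) = -1)
Function('Z')(F, P) = Add(P, Pow(F, 2), Mul(2, F)) (Function('Z')(F, P) = Add(Add(F, P), Add(F, Pow(F, 2))) = Add(P, Pow(F, 2), Mul(2, F)))
Add(Function('Z')(Function('k')(11), Function('g')(6)), Mul(-1, -36042)) = Add(Add(Mul(Rational(1, 7), 6), Pow(-1, 2), Mul(2, -1)), Mul(-1, -36042)) = Add(Add(Rational(6, 7), 1, -2), 36042) = Add(Rational(-1, 7), 36042) = Rational(252293, 7)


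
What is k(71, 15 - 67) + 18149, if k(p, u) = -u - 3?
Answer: 18198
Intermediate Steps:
k(p, u) = -3 - u
k(71, 15 - 67) + 18149 = (-3 - (15 - 67)) + 18149 = (-3 - 1*(-52)) + 18149 = (-3 + 52) + 18149 = 49 + 18149 = 18198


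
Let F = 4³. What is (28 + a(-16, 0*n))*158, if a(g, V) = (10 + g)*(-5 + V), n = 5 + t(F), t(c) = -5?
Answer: 9164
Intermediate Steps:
F = 64
n = 0 (n = 5 - 5 = 0)
a(g, V) = (-5 + V)*(10 + g)
(28 + a(-16, 0*n))*158 = (28 + (-50 - 5*(-16) + 10*(0*0) + (0*0)*(-16)))*158 = (28 + (-50 + 80 + 10*0 + 0*(-16)))*158 = (28 + (-50 + 80 + 0 + 0))*158 = (28 + 30)*158 = 58*158 = 9164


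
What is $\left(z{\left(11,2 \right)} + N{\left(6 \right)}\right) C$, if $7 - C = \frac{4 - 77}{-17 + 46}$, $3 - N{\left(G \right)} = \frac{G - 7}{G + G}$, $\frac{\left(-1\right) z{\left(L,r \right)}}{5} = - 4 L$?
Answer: $\frac{61571}{29} \approx 2123.1$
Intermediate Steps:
$z{\left(L,r \right)} = 20 L$ ($z{\left(L,r \right)} = - 5 \left(- 4 L\right) = 20 L$)
$N{\left(G \right)} = 3 - \frac{-7 + G}{2 G}$ ($N{\left(G \right)} = 3 - \frac{G - 7}{G + G} = 3 - \frac{-7 + G}{2 G}$)
$C = \frac{276}{29}$ ($C = 7 - \frac{4 - 77}{-17 + 46} = 7 - - \frac{73}{29} = 7 + \frac{73}{29} = \frac{276}{29} \approx 9.5172$)
$\left(z{\left(11,2 \right)} + N{\left(6 \right)}\right) C = \left(20 \cdot 11 + \frac{7 + 5 \cdot 6}{2 \cdot 6}\right) \frac{276}{29} = \left(220 + \frac{1}{2} \cdot \frac{1}{6} \left(7 + 30\right)\right) \frac{276}{29} = \left(220 + \frac{1}{2} \cdot \frac{1}{6} \cdot 37\right) \frac{276}{29} = \left(220 + \frac{37}{12}\right) \frac{276}{29} = \frac{2677}{12} \cdot \frac{276}{29} = \frac{61571}{29}$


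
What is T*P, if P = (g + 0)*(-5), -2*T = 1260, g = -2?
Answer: -6300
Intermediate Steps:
T = -630 (T = -½*1260 = -630)
P = 10 (P = (-2 + 0)*(-5) = -2*(-5) = 10)
T*P = -630*10 = -6300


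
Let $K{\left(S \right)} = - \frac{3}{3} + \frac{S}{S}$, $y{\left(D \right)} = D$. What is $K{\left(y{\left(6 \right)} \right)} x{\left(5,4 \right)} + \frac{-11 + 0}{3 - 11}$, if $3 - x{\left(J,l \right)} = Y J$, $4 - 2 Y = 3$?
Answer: $\frac{11}{8} \approx 1.375$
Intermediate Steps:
$Y = \frac{1}{2}$ ($Y = 2 - \frac{3}{2} = \frac{1}{2} \approx 0.5$)
$K{\left(S \right)} = 0$ ($K{\left(S \right)} = \left(-3\right) \frac{1}{3} + 1 = -1 + 1 = 0$)
$x{\left(J,l \right)} = 3 - \frac{J}{2}$
$K{\left(y{\left(6 \right)} \right)} x{\left(5,4 \right)} + \frac{-11 + 0}{3 - 11} = 0 \left(3 - \frac{5}{2}\right) + \frac{-11 + 0}{3 - 11} = 0 \left(3 - \frac{5}{2}\right) - \frac{11}{-8} = 0 \cdot \frac{1}{2} - - \frac{11}{8} = 0 + \frac{11}{8} = \frac{11}{8}$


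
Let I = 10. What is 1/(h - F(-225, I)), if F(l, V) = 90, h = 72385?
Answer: 1/72295 ≈ 1.3832e-5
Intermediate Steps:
1/(h - F(-225, I)) = 1/(72385 - 1*90) = 1/(72385 - 90) = 1/72295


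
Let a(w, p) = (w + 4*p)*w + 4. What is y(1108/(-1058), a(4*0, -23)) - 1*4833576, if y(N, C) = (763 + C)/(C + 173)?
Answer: -14500715/3 ≈ -4.8336e+6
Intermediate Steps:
a(w, p) = 4 + w*(w + 4*p) (a(w, p) = w*(w + 4*p) + 4 = 4 + w*(w + 4*p))
y(N, C) = (763 + C)/(173 + C)
y(1108/(-1058), a(4*0, -23)) - 1*4833576 = (763 + (4 + (4*0)² + 4*(-23)*(4*0)))/(173 + (4 + (4*0)² + 4*(-23)*(4*0))) - 1*4833576 = (763 + (4 + 0² + 4*(-23)*0))/(173 + (4 + 0² + 4*(-23)*0)) - 4833576 = (763 + (4 + 0 + 0))/(173 + (4 + 0 + 0)) - 4833576 = (763 + 4)/(173 + 4) - 4833576 = 767/177 - 4833576 = (1/177)*767 - 4833576 = 13/3 - 4833576 = -14500715/3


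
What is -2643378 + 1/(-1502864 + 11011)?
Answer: -3943531399435/1491853 ≈ -2.6434e+6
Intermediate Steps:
-2643378 + 1/(-1502864 + 11011) = -2643378 + 1/(-1491853) = -2643378 - 1/1491853 = -3943531399435/1491853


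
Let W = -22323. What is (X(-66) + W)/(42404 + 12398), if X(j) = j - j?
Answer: -22323/54802 ≈ -0.40734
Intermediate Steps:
X(j) = 0
(X(-66) + W)/(42404 + 12398) = (0 - 22323)/(42404 + 12398) = -22323/54802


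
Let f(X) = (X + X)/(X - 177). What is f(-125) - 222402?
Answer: -33582577/151 ≈ -2.2240e+5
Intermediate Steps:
f(X) = 2*X/(-177 + X) (f(X) = (2*X)/(-177 + X) = 2*X/(-177 + X))
f(-125) - 222402 = 2*(-125)/(-177 - 125) - 222402 = 2*(-125)/(-302) - 222402 = 2*(-125)*(-1/302) - 222402 = 125/151 - 222402 = -33582577/151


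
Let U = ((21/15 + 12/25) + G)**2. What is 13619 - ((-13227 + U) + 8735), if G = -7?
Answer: 11302991/625 ≈ 18085.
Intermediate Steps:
U = 16384/625 (U = ((21/15 + 12/25) - 7)**2 = ((21*(1/15) + 12*(1/25)) - 7)**2 = ((7/5 + 12/25) - 7)**2 = (47/25 - 7)**2 = (-128/25)**2 = 16384/625 ≈ 26.214)
13619 - ((-13227 + U) + 8735) = 13619 - ((-13227 + 16384/625) + 8735) = 13619 - (-8250491/625 + 8735) = 13619 - 1*(-2791116/625) = 13619 + 2791116/625 = 11302991/625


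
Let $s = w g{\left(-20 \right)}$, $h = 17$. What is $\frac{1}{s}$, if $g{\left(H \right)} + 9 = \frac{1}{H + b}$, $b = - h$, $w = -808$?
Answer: $\frac{37}{269872} \approx 0.0001371$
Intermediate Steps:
$b = -17$ ($b = \left(-1\right) 17 = -17$)
$g{\left(H \right)} = -9 + \frac{1}{-17 + H}$ ($g{\left(H \right)} = -9 + \frac{1}{H - 17} = -9 + \frac{1}{-17 + H}$)
$s = \frac{269872}{37}$ ($s = - 808 \frac{154 - -180}{-17 - 20} = - 808 \frac{154 + 180}{-37} = - 808 \left(\left(- \frac{1}{37}\right) 334\right) = \left(-808\right) \left(- \frac{334}{37}\right) = \frac{269872}{37} \approx 7293.8$)
$\frac{1}{s} = \frac{1}{\frac{269872}{37}} = \frac{37}{269872}$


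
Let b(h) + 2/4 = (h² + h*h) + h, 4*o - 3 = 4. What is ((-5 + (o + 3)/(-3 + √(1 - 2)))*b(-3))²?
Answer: 6905451/800 + 4106603*I/3200 ≈ 8631.8 + 1283.3*I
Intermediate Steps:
o = 7/4 (o = ¾ + (¼)*4 = ¾ + 1 = 7/4 ≈ 1.7500)
b(h) = -½ + h + 2*h² (b(h) = -½ + ((h² + h*h) + h) = -½ + ((h² + h²) + h) = -½ + (2*h² + h) = -½ + (h + 2*h²) = -½ + h + 2*h²)
((-5 + (o + 3)/(-3 + √(1 - 2)))*b(-3))² = ((-5 + (7/4 + 3)/(-3 + √(1 - 2)))*(-½ - 3 + 2*(-3)²))² = ((-5 + 19/(4*(-3 + √(-1))))*(-½ - 3 + 2*9))² = ((-5 + 19/(4*(-3 + I)))*(-½ - 3 + 18))² = ((-5 + 19*((-3 - I)/10)/4)*(29/2))² = ((-5 + 19*(-3 - I)/40)*(29/2))² = (-145/2 + 551*(-3 - I)/80)²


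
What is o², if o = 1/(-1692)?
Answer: 1/2862864 ≈ 3.4930e-7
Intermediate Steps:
o = -1/1692 ≈ -0.00059102
o² = (-1/1692)² = 1/2862864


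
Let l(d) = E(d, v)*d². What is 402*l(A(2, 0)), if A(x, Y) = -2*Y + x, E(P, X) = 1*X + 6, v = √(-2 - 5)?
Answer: 9648 + 1608*I*√7 ≈ 9648.0 + 4254.4*I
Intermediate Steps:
v = I*√7 (v = √(-7) = I*√7 ≈ 2.6458*I)
E(P, X) = 6 + X (E(P, X) = X + 6 = 6 + X)
A(x, Y) = x - 2*Y
l(d) = d²*(6 + I*√7) (l(d) = (6 + I*√7)*d² = d²*(6 + I*√7))
402*l(A(2, 0)) = 402*((2 - 2*0)²*(6 + I*√7)) = 402*((2 + 0)²*(6 + I*√7)) = 402*(2²*(6 + I*√7)) = 402*(4*(6 + I*√7)) = 402*(24 + 4*I*√7) = 9648 + 1608*I*√7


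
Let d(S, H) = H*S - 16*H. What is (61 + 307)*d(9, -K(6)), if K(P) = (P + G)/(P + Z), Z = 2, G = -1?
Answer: 1610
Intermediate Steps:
K(P) = (-1 + P)/(2 + P) (K(P) = (P - 1)/(P + 2) = (-1 + P)/(2 + P))
d(S, H) = -16*H + H*S
(61 + 307)*d(9, -K(6)) = (61 + 307)*((-(-1 + 6)/(2 + 6))*(-16 + 9)) = 368*(-5/8*(-7)) = 368*(35/8) = 1610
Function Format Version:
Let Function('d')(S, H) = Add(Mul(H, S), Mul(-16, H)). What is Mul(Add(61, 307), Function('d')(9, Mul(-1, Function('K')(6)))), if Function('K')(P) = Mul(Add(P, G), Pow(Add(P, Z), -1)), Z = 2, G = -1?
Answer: 1610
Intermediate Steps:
Function('K')(P) = Mul(Pow(Add(2, P), -1), Add(-1, P)) (Function('K')(P) = Mul(Add(P, -1), Pow(Add(P, 2), -1)) = Mul(Add(-1, P), Pow(Add(2, P), -1)) = Mul(Pow(Add(2, P), -1), Add(-1, P)))
Function('d')(S, H) = Add(Mul(-16, H), Mul(H, S))
Mul(Add(61, 307), Function('d')(9, Mul(-1, Function('K')(6)))) = Mul(Add(61, 307), Mul(Mul(-1, Mul(Pow(Add(2, 6), -1), Add(-1, 6))), Add(-16, 9))) = Mul(368, Mul(Mul(-1, Mul(Pow(8, -1), 5)), -7)) = Mul(368, Mul(Mul(-1, Mul(Rational(1, 8), 5)), -7)) = Mul(368, Mul(Mul(-1, Rational(5, 8)), -7)) = Mul(368, Mul(Rational(-5, 8), -7)) = Mul(368, Rational(35, 8)) = 1610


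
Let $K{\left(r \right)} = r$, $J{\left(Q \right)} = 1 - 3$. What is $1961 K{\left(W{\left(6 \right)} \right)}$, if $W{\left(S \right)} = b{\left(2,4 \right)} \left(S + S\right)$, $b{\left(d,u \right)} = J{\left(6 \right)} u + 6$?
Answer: $-47064$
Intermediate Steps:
$J{\left(Q \right)} = -2$ ($J{\left(Q \right)} = 1 - 3 = -2$)
$b{\left(d,u \right)} = 6 - 2 u$ ($b{\left(d,u \right)} = - 2 u + 6 = 6 - 2 u$)
$W{\left(S \right)} = - 4 S$ ($W{\left(S \right)} = \left(6 - 8\right) \left(S + S\right) = \left(6 - 8\right) 2 S = - 2 \cdot 2 S = - 4 S$)
$1961 K{\left(W{\left(6 \right)} \right)} = 1961 \left(\left(-4\right) 6\right) = 1961 \left(-24\right) = -47064$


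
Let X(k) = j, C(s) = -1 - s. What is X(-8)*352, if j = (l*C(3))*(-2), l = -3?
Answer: -8448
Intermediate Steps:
j = -24 (j = -3*(-1 - 1*3)*(-2) = -3*(-1 - 3)*(-2) = -3*(-4)*(-2) = 12*(-2) = -24)
X(k) = -24
X(-8)*352 = -24*352 = -8448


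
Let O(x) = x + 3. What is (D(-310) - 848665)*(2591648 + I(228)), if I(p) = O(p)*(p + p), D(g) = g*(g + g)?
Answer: -1770475601560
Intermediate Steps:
O(x) = 3 + x
D(g) = 2*g² (D(g) = g*(2*g) = 2*g²)
I(p) = 2*p*(3 + p) (I(p) = (3 + p)*(p + p) = (3 + p)*(2*p) = 2*p*(3 + p))
(D(-310) - 848665)*(2591648 + I(228)) = (2*(-310)² - 848665)*(2591648 + 2*228*(3 + 228)) = (2*96100 - 848665)*(2591648 + 2*228*231) = (192200 - 848665)*(2591648 + 105336) = -656465*2696984 = -1770475601560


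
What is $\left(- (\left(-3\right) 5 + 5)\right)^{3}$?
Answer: $1000$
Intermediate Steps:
$\left(- (\left(-3\right) 5 + 5)\right)^{3} = \left(- (-15 + 5)\right)^{3} = \left(\left(-1\right) \left(-10\right)\right)^{3} = 10^{3} = 1000$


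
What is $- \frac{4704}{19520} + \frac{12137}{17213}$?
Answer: $\frac{4873259}{10499930} \approx 0.46412$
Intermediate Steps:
$- \frac{4704}{19520} + \frac{12137}{17213} = \left(-4704\right) \frac{1}{19520} + 12137 \cdot \frac{1}{17213} = - \frac{147}{610} + \frac{12137}{17213} = \frac{4873259}{10499930}$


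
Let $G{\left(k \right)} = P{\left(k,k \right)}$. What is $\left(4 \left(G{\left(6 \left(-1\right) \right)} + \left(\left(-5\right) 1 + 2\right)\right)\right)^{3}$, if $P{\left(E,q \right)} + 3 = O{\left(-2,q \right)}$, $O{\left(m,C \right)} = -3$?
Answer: $-46656$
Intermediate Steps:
$P{\left(E,q \right)} = -6$ ($P{\left(E,q \right)} = -3 - 3 = -6$)
$G{\left(k \right)} = -6$
$\left(4 \left(G{\left(6 \left(-1\right) \right)} + \left(\left(-5\right) 1 + 2\right)\right)\right)^{3} = \left(4 \left(-6 + \left(\left(-5\right) 1 + 2\right)\right)\right)^{3} = \left(4 \left(-6 + \left(-5 + 2\right)\right)\right)^{3} = \left(4 \left(-6 - 3\right)\right)^{3} = \left(4 \left(-9\right)\right)^{3} = \left(-36\right)^{3} = -46656$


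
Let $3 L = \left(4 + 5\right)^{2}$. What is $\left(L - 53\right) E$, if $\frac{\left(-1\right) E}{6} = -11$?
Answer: $-1716$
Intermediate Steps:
$E = 66$ ($E = \left(-6\right) \left(-11\right) = 66$)
$L = 27$ ($L = \frac{\left(4 + 5\right)^{2}}{3} = \frac{9^{2}}{3} = \frac{1}{3} \cdot 81 = 27$)
$\left(L - 53\right) E = \left(27 - 53\right) 66 = \left(-26\right) 66 = -1716$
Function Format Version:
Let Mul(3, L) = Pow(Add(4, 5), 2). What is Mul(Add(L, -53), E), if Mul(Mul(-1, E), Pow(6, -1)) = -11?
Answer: -1716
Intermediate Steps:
E = 66 (E = Mul(-6, -11) = 66)
L = 27 (L = Mul(Rational(1, 3), Pow(Add(4, 5), 2)) = Mul(Rational(1, 3), Pow(9, 2)) = Mul(Rational(1, 3), 81) = 27)
Mul(Add(L, -53), E) = Mul(Add(27, -53), 66) = Mul(-26, 66) = -1716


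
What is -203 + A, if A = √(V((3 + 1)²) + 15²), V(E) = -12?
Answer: -203 + √213 ≈ -188.41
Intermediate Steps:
A = √213 (A = √(-12 + 15²) = √(-12 + 225) = √213 ≈ 14.595)
-203 + A = -203 + √213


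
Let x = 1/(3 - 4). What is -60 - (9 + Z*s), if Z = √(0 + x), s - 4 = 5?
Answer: -69 - 9*I ≈ -69.0 - 9.0*I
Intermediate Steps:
s = 9 (s = 4 + 5 = 9)
x = -1 (x = 1/(-1) = -1)
Z = I (Z = √(0 - 1) = √(-1) = I ≈ 1.0*I)
-60 - (9 + Z*s) = -60 - (9 + I*9) = -60 - (9 + 9*I) = -60 + (-9 - 9*I) = -69 - 9*I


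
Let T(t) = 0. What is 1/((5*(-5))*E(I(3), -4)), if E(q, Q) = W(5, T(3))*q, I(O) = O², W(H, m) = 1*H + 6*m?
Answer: -1/1125 ≈ -0.00088889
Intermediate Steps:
W(H, m) = H + 6*m
E(q, Q) = 5*q (E(q, Q) = (5 + 6*0)*q = (5 + 0)*q = 5*q)
1/((5*(-5))*E(I(3), -4)) = 1/((5*(-5))*(5*3²)) = 1/(-125*9) = 1/(-25*45) = 1/(-1125) = -1/1125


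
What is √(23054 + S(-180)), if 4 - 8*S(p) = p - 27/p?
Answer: √36923170/40 ≈ 151.91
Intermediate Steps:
S(p) = ½ - p/8 + 27/(8*p) (S(p) = ½ - (p - 27/p)/8 = ½ + (-p/8 + 27/(8*p)) = ½ - p/8 + 27/(8*p))
√(23054 + S(-180)) = √(23054 + (⅛)*(27 - 1*(-180)*(-4 - 180))/(-180)) = √(23054 + (⅛)*(-1/180)*(27 - 1*(-180)*(-184))) = √(23054 + (⅛)*(-1/180)*(27 - 33120)) = √(23054 + (⅛)*(-1/180)*(-33093)) = √(23054 + 3677/160) = √(3692317/160) = √36923170/40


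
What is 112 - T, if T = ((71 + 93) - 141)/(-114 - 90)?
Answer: 22871/204 ≈ 112.11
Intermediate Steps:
T = -23/204 (T = (164 - 141)/(-204) = 23*(-1/204) = -23/204 ≈ -0.11275)
112 - T = 112 - 1*(-23/204) = 112 + 23/204 = 22871/204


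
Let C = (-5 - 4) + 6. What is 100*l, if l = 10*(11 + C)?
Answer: 8000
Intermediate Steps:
C = -3 (C = -9 + 6 = -3)
l = 80 (l = 10*(11 - 3) = 10*8 = 80)
100*l = 100*80 = 8000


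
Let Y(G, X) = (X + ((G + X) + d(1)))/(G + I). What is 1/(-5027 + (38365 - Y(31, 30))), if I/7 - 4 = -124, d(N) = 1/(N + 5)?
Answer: 4854/161823199 ≈ 2.9996e-5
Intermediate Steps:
d(N) = 1/(5 + N)
I = -840 (I = 28 + 7*(-124) = 28 - 868 = -840)
Y(G, X) = (⅙ + G + 2*X)/(-840 + G) (Y(G, X) = (X + ((G + X) + 1/(5 + 1)))/(G - 840) = (X + ((G + X) + 1/6))/(-840 + G) = (X + ((G + X) + ⅙))/(-840 + G) = (X + (⅙ + G + X))/(-840 + G) = (⅙ + G + 2*X)/(-840 + G))
1/(-5027 + (38365 - Y(31, 30))) = 1/(-5027 + (38365 - (⅙ + 31 + 2*30)/(-840 + 31))) = 1/(-5027 + (38365 - (⅙ + 31 + 60)/(-809))) = 1/(-5027 + (38365 - (-1)*547/(809*6))) = 1/(-5027 + (38365 - 1*(-547/4854))) = 1/(-5027 + (38365 + 547/4854)) = 1/(-5027 + 186224257/4854) = 1/(161823199/4854) = 4854/161823199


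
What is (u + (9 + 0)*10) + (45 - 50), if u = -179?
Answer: -94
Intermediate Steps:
(u + (9 + 0)*10) + (45 - 50) = (-179 + (9 + 0)*10) + (45 - 50) = (-179 + 9*10) - 5 = (-179 + 90) - 5 = -89 - 5 = -94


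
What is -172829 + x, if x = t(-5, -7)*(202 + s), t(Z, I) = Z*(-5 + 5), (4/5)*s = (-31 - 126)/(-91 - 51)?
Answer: -172829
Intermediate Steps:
s = 785/568 (s = 5*((-31 - 126)/(-91 - 51))/4 = 5*(-157/(-142))/4 = 5*(-157*(-1/142))/4 = (5/4)*(157/142) = 785/568 ≈ 1.3820)
t(Z, I) = 0 (t(Z, I) = Z*0 = 0)
x = 0 (x = 0*(202 + 785/568) = 0*(115521/568) = 0)
-172829 + x = -172829 + 0 = -172829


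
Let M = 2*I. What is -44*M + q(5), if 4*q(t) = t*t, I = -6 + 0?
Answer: 2137/4 ≈ 534.25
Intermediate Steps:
I = -6
M = -12 (M = 2*(-6) = -12)
q(t) = t²/4 (q(t) = (t*t)/4 = t²/4)
-44*M + q(5) = -44*(-12) + (¼)*5² = 528 + (¼)*25 = 528 + 25/4 = 2137/4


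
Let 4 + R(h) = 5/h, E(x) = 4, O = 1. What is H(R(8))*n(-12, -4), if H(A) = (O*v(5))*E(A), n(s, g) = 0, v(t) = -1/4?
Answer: 0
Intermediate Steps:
v(t) = -1/4 (v(t) = -1*1/4 = -1/4)
R(h) = -4 + 5/h
H(A) = -1 (H(A) = (1*(-1/4))*4 = -1/4*4 = -1)
H(R(8))*n(-12, -4) = -1*0 = 0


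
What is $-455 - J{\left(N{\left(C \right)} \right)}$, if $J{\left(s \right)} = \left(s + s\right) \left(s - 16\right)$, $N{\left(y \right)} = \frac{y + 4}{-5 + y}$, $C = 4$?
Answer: $-839$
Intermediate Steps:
$N{\left(y \right)} = \frac{4 + y}{-5 + y}$
$J{\left(s \right)} = 2 s \left(-16 + s\right)$
$-455 - J{\left(N{\left(C \right)} \right)} = -455 - 2 \frac{4 + 4}{-5 + 4} \left(-16 + \frac{4 + 4}{-5 + 4}\right) = -455 - 2 \frac{1}{-1} \cdot 8 \left(-16 + \frac{1}{-1} \cdot 8\right) = -455 - 2 \left(\left(-1\right) 8\right) \left(-16 - 8\right) = -455 - 2 \left(-8\right) \left(-16 - 8\right) = -455 - 2 \left(-8\right) \left(-24\right) = -455 - 384 = -839$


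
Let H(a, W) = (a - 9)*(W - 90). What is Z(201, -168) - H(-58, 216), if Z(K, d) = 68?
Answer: 8510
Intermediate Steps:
H(a, W) = (-90 + W)*(-9 + a) (H(a, W) = (-9 + a)*(-90 + W) = (-90 + W)*(-9 + a))
Z(201, -168) - H(-58, 216) = 68 - (810 - 90*(-58) - 9*216 + 216*(-58)) = 68 - (810 + 5220 - 1944 - 12528) = 68 - 1*(-8442) = 68 + 8442 = 8510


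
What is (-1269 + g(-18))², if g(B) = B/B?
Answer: 1607824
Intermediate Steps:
g(B) = 1
(-1269 + g(-18))² = (-1269 + 1)² = (-1268)² = 1607824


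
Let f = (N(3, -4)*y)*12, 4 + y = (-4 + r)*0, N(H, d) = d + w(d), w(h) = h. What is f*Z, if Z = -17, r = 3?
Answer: -6528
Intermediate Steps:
N(H, d) = 2*d (N(H, d) = d + d = 2*d)
y = -4 (y = -4 + (-4 + 3)*0 = -4 - 1*0 = -4 + 0 = -4)
f = 384 (f = ((2*(-4))*(-4))*12 = -8*(-4)*12 = 32*12 = 384)
f*Z = 384*(-17) = -6528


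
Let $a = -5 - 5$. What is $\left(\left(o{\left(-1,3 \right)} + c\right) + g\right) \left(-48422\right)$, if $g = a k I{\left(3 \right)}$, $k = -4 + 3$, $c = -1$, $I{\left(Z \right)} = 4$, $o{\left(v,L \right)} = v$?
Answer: $-1840036$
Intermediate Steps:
$k = -1$
$a = -10$ ($a = -5 - 5 = -10$)
$g = 40$ ($g = \left(-10\right) \left(-1\right) 4 = 10 \cdot 4 = 40$)
$\left(\left(o{\left(-1,3 \right)} + c\right) + g\right) \left(-48422\right) = \left(\left(-1 - 1\right) + 40\right) \left(-48422\right) = \left(-2 + 40\right) \left(-48422\right) = 38 \left(-48422\right) = -1840036$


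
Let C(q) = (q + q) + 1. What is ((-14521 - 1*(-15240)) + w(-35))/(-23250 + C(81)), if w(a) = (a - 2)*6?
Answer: -497/23087 ≈ -0.021527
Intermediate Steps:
C(q) = 1 + 2*q (C(q) = 2*q + 1 = 1 + 2*q)
w(a) = -12 + 6*a (w(a) = (-2 + a)*6 = -12 + 6*a)
((-14521 - 1*(-15240)) + w(-35))/(-23250 + C(81)) = ((-14521 - 1*(-15240)) + (-12 + 6*(-35)))/(-23250 + (1 + 2*81)) = ((-14521 + 15240) + (-12 - 210))/(-23250 + (1 + 162)) = (719 - 222)/(-23250 + 163) = 497/(-23087) = 497*(-1/23087) = -497/23087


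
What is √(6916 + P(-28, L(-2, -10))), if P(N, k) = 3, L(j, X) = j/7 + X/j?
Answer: √6919 ≈ 83.181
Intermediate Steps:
L(j, X) = j/7 + X/j (L(j, X) = j*(⅐) + X/j = j/7 + X/j)
√(6916 + P(-28, L(-2, -10))) = √(6916 + 3) = √6919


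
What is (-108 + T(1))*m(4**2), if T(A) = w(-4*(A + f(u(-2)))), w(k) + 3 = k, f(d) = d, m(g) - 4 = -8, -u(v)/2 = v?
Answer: 524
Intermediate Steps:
u(v) = -2*v
m(g) = -4 (m(g) = 4 - 8 = -4)
w(k) = -3 + k
T(A) = -19 - 4*A (T(A) = -3 - 4*(A - 2*(-2)) = -3 - 4*(A + 4) = -3 - 4*(4 + A) = -3 + (-16 - 4*A) = -19 - 4*A)
(-108 + T(1))*m(4**2) = (-108 + (-19 - 4*1))*(-4) = (-108 + (-19 - 4))*(-4) = (-108 - 23)*(-4) = -131*(-4) = 524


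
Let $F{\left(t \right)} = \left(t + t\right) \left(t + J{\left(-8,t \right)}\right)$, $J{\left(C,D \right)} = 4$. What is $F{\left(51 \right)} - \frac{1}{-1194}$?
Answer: $\frac{6698341}{1194} \approx 5610.0$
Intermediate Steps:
$F{\left(t \right)} = 2 t \left(4 + t\right)$ ($F{\left(t \right)} = \left(t + t\right) \left(t + 4\right) = 2 t \left(4 + t\right)$)
$F{\left(51 \right)} - \frac{1}{-1194} = 2 \cdot 51 \left(4 + 51\right) - \frac{1}{-1194} = 2 \cdot 51 \cdot 55 - - \frac{1}{1194} = 5610 + \frac{1}{1194} = \frac{6698341}{1194}$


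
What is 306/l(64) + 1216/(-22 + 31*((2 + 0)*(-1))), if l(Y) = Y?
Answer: -6515/672 ≈ -9.6949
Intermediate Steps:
306/l(64) + 1216/(-22 + 31*((2 + 0)*(-1))) = 306/64 + 1216/(-22 + 31*((2 + 0)*(-1))) = 306*(1/64) + 1216/(-22 + 31*(2*(-1))) = 153/32 + 1216/(-22 + 31*(-2)) = 153/32 + 1216/(-22 - 62) = 153/32 + 1216/(-84) = 153/32 + 1216*(-1/84) = 153/32 - 304/21 = -6515/672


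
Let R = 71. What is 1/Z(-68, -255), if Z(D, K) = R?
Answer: 1/71 ≈ 0.014085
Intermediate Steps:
Z(D, K) = 71
1/Z(-68, -255) = 1/71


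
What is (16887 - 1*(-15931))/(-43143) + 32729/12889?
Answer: 989036045/556070127 ≈ 1.7786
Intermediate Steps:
(16887 - 1*(-15931))/(-43143) + 32729/12889 = (16887 + 15931)*(-1/43143) + 32729*(1/12889) = 32818*(-1/43143) + 32729/12889 = -32818/43143 + 32729/12889 = 989036045/556070127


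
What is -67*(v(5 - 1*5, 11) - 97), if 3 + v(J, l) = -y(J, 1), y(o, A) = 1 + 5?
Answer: 7102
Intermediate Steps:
y(o, A) = 6
v(J, l) = -9 (v(J, l) = -3 - 1*6 = -3 - 6 = -9)
-67*(v(5 - 1*5, 11) - 97) = -67*(-9 - 97) = -67*(-106) = 7102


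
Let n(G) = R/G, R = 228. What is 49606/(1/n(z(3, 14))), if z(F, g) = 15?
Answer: 3770056/5 ≈ 7.5401e+5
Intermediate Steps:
n(G) = 228/G
49606/(1/n(z(3, 14))) = 49606/(1/(228/15)) = 49606/(1/(228*(1/15))) = 49606/(1/(76/5)) = 49606/(5/76) = 49606*(76/5) = 3770056/5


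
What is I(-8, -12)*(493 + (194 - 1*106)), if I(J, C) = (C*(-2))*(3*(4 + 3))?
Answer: 292824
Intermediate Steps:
I(J, C) = -42*C (I(J, C) = (-2*C)*(3*7) = -2*C*21 = -42*C)
I(-8, -12)*(493 + (194 - 1*106)) = (-42*(-12))*(493 + (194 - 1*106)) = 504*(493 + (194 - 106)) = 504*(493 + 88) = 504*581 = 292824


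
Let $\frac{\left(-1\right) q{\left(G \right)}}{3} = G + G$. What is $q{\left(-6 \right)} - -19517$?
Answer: $19553$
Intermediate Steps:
$q{\left(G \right)} = - 6 G$ ($q{\left(G \right)} = - 3 \left(G + G\right) = - 3 \cdot 2 G = - 6 G$)
$q{\left(-6 \right)} - -19517 = \left(-6\right) \left(-6\right) - -19517 = 36 + 19517 = 19553$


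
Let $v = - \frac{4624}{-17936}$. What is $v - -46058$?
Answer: $\frac{51631307}{1121} \approx 46058.0$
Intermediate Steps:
$v = \frac{289}{1121}$ ($v = \left(-4624\right) \left(- \frac{1}{17936}\right) = \frac{289}{1121} \approx 0.25781$)
$v - -46058 = \frac{289}{1121} - -46058 = \frac{289}{1121} + 46058 = \frac{51631307}{1121}$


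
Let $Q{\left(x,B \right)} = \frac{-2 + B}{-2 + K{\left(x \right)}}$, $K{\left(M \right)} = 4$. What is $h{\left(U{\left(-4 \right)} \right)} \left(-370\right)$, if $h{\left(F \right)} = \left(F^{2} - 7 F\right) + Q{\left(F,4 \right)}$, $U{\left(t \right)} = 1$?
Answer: $1850$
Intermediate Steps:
$Q{\left(x,B \right)} = -1 + \frac{B}{2}$ ($Q{\left(x,B \right)} = \frac{-2 + B}{-2 + 4} = \frac{-2 + B}{2} = \left(-2 + B\right) \frac{1}{2} = -1 + \frac{B}{2}$)
$h{\left(F \right)} = 1 + F^{2} - 7 F$ ($h{\left(F \right)} = \left(F^{2} - 7 F\right) + \left(-1 + \frac{1}{2} \cdot 4\right) = \left(F^{2} - 7 F\right) + \left(-1 + 2\right) = \left(F^{2} - 7 F\right) + 1 = 1 + F^{2} - 7 F$)
$h{\left(U{\left(-4 \right)} \right)} \left(-370\right) = \left(1 + 1^{2} - 7\right) \left(-370\right) = \left(1 + 1 - 7\right) \left(-370\right) = \left(-5\right) \left(-370\right) = 1850$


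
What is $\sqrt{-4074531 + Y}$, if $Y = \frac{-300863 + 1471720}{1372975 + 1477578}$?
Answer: $\frac{i \sqrt{33108219285103416658}}{2850553} \approx 2018.5 i$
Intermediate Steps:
$Y = \frac{1170857}{2850553} \approx 0.41075$
$\sqrt{-4074531 + Y} = \sqrt{-4074531 + \frac{1170857}{2850553}} = \sqrt{- \frac{11614665394786}{2850553}} = \frac{i \sqrt{33108219285103416658}}{2850553}$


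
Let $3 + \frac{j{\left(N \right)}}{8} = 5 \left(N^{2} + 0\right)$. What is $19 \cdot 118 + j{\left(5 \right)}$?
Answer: $3218$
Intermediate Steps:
$j{\left(N \right)} = -24 + 40 N^{2}$ ($j{\left(N \right)} = -24 + 8 \cdot 5 \left(N^{2} + 0\right) = -24 + 8 \cdot 5 N^{2} = -24 + 40 N^{2}$)
$19 \cdot 118 + j{\left(5 \right)} = 19 \cdot 118 - \left(24 - 40 \cdot 5^{2}\right) = 2242 + \left(-24 + 40 \cdot 25\right) = 2242 + \left(-24 + 1000\right) = 2242 + 976 = 3218$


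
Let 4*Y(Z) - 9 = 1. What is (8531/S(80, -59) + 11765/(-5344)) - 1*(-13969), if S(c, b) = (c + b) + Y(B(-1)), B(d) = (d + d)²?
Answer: 3599192165/251168 ≈ 14330.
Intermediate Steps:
B(d) = 4*d² (B(d) = (2*d)² = 4*d²)
Y(Z) = 5/2 (Y(Z) = 9/4 + (¼)*1 = 9/4 + ¼ = 5/2)
S(c, b) = 5/2 + b + c (S(c, b) = (c + b) + 5/2 = (b + c) + 5/2 = 5/2 + b + c)
(8531/S(80, -59) + 11765/(-5344)) - 1*(-13969) = (8531/(5/2 - 59 + 80) + 11765/(-5344)) - 1*(-13969) = (8531/(47/2) + 11765*(-1/5344)) + 13969 = (8531*(2/47) - 11765/5344) + 13969 = (17062/47 - 11765/5344) + 13969 = 90626373/251168 + 13969 = 3599192165/251168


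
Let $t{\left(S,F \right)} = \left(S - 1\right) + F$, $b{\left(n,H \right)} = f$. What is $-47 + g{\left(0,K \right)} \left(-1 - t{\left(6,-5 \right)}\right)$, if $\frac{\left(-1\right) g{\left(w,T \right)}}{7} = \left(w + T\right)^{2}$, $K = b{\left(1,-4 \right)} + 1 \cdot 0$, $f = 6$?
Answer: $205$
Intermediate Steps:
$b{\left(n,H \right)} = 6$
$t{\left(S,F \right)} = -1 + F + S$ ($t{\left(S,F \right)} = \left(-1 + S\right) + F = -1 + F + S$)
$K = 6$ ($K = 6 + 1 \cdot 0 = 6 + 0 = 6$)
$g{\left(w,T \right)} = - 7 \left(T + w\right)^{2}$ ($g{\left(w,T \right)} = - 7 \left(w + T\right)^{2} = - 7 \left(T + w\right)^{2}$)
$-47 + g{\left(0,K \right)} \left(-1 - t{\left(6,-5 \right)}\right) = -47 + - 7 \left(6 + 0\right)^{2} \left(-1 - \left(-1 - 5 + 6\right)\right) = -47 + - 7 \cdot 6^{2} \left(-1 - 0\right) = -47 + \left(-7\right) 36 \left(-1 + 0\right) = -47 - -252 = -47 + 252 = 205$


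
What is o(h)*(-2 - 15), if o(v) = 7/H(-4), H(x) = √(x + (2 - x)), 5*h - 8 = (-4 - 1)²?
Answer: -119*√2/2 ≈ -84.146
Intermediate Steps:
h = 33/5 (h = 8/5 + (-4 - 1)²/5 = 8/5 + (⅕)*(-5)² = 8/5 + (⅕)*25 = 8/5 + 5 = 33/5 ≈ 6.6000)
H(x) = √2
o(v) = 7*√2/2 (o(v) = 7/(√2) = 7*(√2/2) = 7*√2/2)
o(h)*(-2 - 15) = (7*√2/2)*(-2 - 15) = (7*√2/2)*(-17) = -119*√2/2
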